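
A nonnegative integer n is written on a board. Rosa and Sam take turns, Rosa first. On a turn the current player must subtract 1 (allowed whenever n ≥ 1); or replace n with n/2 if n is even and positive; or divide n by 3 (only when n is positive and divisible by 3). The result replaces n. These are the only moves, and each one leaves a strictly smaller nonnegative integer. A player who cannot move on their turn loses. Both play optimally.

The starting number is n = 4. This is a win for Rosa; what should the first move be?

Move to 2.

Compute win/loss labels from the base case upward. A position with no move is L. Any other position is W if it can reach an L in one move, else L.
n=0: no move → L
n=1: can move to 0, which is L ⇒ W
n=2: the only move is to 1(W), a W ⇒ L
n=3: can move to 2, which is L ⇒ W
n=4: can move to 2, which is L ⇒ W
From 4, the L positions reachable in one move are: 2.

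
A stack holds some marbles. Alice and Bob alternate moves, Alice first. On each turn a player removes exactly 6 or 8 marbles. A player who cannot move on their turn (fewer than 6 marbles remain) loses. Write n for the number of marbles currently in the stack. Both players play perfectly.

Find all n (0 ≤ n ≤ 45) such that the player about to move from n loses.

0, 1, 2, 3, 4, 5, 14, 15, 16, 17, 18, 19, 28, 29, 30, 31, 32, 33, 42, 43, 44, 45

Use the standard recursion: the mover loses at a terminal position; elsewhere, the mover wins exactly when some move hands the opponent an L position.
n=0: no move → L
n=1: no move → L
n=2: no move → L
n=3: no move → L
n=4: no move → L
n=5: no move → L
n=6: →0(L), so W
n=7: →1(L), so W
n=8: →2(L), so W
n=9: →3(L), so W
n=10: →4(L), so W
n=11: →5(L), so W
n=12: →4(L), so W
n=13: →5(L), so W
n=14: →8(W), 6(W) — all W, so L
n=15: →9(W), 7(W) — all W, so L
n=16: →10(W), 8(W) — all W, so L
n=17: →11(W), 9(W) — all W, so L
n=18: →12(W), 10(W) — all W, so L
n=19: →13(W), 11(W) — all W, so L
n=20: →14(L), so W
n=21: →15(L), so W
n=22: →16(L), so W
n=23: →17(L), so W
n=24: →18(L), so W
n=25: →19(L), so W
n=26: →18(L), so W
n=27: →19(L), so W
n=28: →22(W), 20(W) — all W, so L
n=29: →23(W), 21(W) — all W, so L
n=30: →24(W), 22(W) — all W, so L
n=31: →25(W), 23(W) — all W, so L
n=32: →26(W), 24(W) — all W, so L
n=33: →27(W), 25(W) — all W, so L
n=34: →28(L), so W
n=35: →29(L), so W
n=36: →30(L), so W
n=37: →31(L), so W
n=38: →32(L), so W
n=39: →33(L), so W
n=40: →32(L), so W
n=41: →33(L), so W
n=42: →36(W), 34(W) — all W, so L
n=43: →37(W), 35(W) — all W, so L
n=44: →38(W), 36(W) — all W, so L
n=45: →39(W), 37(W) — all W, so L
Reading off the rows marked L gives the requested list; there are 22 such values of n.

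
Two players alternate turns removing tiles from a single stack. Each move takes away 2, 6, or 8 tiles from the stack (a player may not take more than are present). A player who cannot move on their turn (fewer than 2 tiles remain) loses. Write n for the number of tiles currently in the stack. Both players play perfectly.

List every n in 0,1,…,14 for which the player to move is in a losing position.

Build the W/L table. Terminal = L. A non-terminal position is W if it has a move to some L; otherwise it is L.
n=0: no move → L
n=1: no move → L
n=2: can move to 0, which is L ⇒ W
n=3: can move to 1, which is L ⇒ W
n=4: the only move is to 2(W), a W ⇒ L
n=5: the only move is to 3(W), a W ⇒ L
n=6: can move to 4, which is L ⇒ W
n=7: can move to 5, which is L ⇒ W
n=8: can move to 0, which is L ⇒ W
n=9: can move to 1, which is L ⇒ W
n=10: can move to 4, which is L ⇒ W
n=11: can move to 5, which is L ⇒ W
n=12: can move to 4, which is L ⇒ W
n=13: can move to 5, which is L ⇒ W
n=14: moves to 12(W), 8(W), 6(W); every one is W ⇒ L
Reading off the rows marked L gives the requested list; there are 5 such values of n.

0, 1, 4, 5, 14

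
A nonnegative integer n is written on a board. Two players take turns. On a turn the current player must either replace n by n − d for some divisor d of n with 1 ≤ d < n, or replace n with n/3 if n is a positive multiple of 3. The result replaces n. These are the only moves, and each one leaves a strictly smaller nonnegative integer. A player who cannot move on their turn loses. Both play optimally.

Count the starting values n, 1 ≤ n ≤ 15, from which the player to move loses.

7

Compute win/loss labels from the base case upward. A position with no move is L. Any other position is W if it can reach an L in one move, else L.
n=0: no move → L
n=1: no move → L
n=2: reaches L-position 1 → W
n=3: reaches L-position 1 → W
n=4: only reaches 2(W), 3(W), all W → L
n=5: reaches L-position 4 → W
n=6: reaches L-position 4 → W
n=7: only reaches 6(W), which is W → L
n=8: reaches L-position 4 → W
n=9: only reaches 3(W), 6(W), 8(W), all W → L
n=10: reaches L-position 9 → W
n=11: only reaches 10(W), which is W → L
n=12: reaches L-position 4 → W
n=13: only reaches 12(W), which is W → L
n=14: reaches L-position 7 → W
n=15: only reaches 5(W), 10(W), 12(W), 14(W), all W → L
L entries with 1 ≤ n ≤ 15 (n=0 is outside the asked range and is not counted): n = 1, 4, 7, 9, 11, 13, 15; that makes 7.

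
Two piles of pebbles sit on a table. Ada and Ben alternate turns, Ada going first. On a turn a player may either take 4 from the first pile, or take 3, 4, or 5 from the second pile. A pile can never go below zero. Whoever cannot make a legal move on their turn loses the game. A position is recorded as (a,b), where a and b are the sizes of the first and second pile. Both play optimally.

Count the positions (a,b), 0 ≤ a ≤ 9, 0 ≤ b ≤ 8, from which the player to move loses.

36

Positions with no move are L. A position that does have a move is losing for the player to move precisely when every available move leads to a winning position for the opponent. Fill in the labels:
Every move lowers a or b (never raises either), so fill the grid row by row in increasing a, and left to right within a row: each cell's successors are then already labelled.
      b=0  b=1  b=2  b=3  b=4  b=5  b=6  b=7  b=8
a=0:    L    L    L    W    W    W    W    W    L
a=1:    L    L    L    W    W    W    W    W    L
a=2:    L    L    L    W    W    W    W    W    L
a=3:    L    L    L    W    W    W    W    W    L
a=4:    W    W    W    L    L    L    W    W    W
a=5:    W    W    W    L    L    L    W    W    W
a=6:    W    W    W    L    L    L    W    W    W
a=7:    W    W    W    L    L    L    W    W    W
a=8:    L    L    L    W    W    W    W    W    L
a=9:    L    L    L    W    W    W    W    W    L
Cells with no legal move (terminal, hence L): (0,0), (0,1), (0,2), (1,0), (1,1), (1,2), (2,0), (2,1), (2,2), (3,0), (3,1), (3,2).
The remaining L cells, each justified by listing all of its moves:
(0,8): →(0,5)(W), (0,4)(W), (0,3)(W) — all W, so L
(1,8): →(1,5)(W), (1,4)(W), (1,3)(W) — all W, so L
(2,8): →(2,5)(W), (2,4)(W), (2,3)(W) — all W, so L
(3,8): →(3,5)(W), (3,4)(W), (3,3)(W) — all W, so L
(4,3): →(0,3)(W), (4,0)(W) — all W, so L
(4,4): →(0,4)(W), (4,1)(W), (4,0)(W) — all W, so L
(4,5): →(0,5)(W), (4,2)(W), (4,1)(W), (4,0)(W) — all W, so L
(5,3): →(1,3)(W), (5,0)(W) — all W, so L
(5,4): →(1,4)(W), (5,1)(W), (5,0)(W) — all W, so L
(5,5): →(1,5)(W), (5,2)(W), (5,1)(W), (5,0)(W) — all W, so L
(6,3): →(2,3)(W), (6,0)(W) — all W, so L
(6,4): →(2,4)(W), (6,1)(W), (6,0)(W) — all W, so L
(6,5): →(2,5)(W), (6,2)(W), (6,1)(W), (6,0)(W) — all W, so L
(7,3): →(3,3)(W), (7,0)(W) — all W, so L
(7,4): →(3,4)(W), (7,1)(W), (7,0)(W) — all W, so L
(7,5): →(3,5)(W), (7,2)(W), (7,1)(W), (7,0)(W) — all W, so L
(8,0): →(4,0)(W) only, which is W, so L
(8,1): →(4,1)(W) only, which is W, so L
(8,2): →(4,2)(W) only, which is W, so L
(8,8): →(4,8)(W), (8,5)(W), (8,4)(W), (8,3)(W) — all W, so L
(9,0): →(5,0)(W) only, which is W, so L
(9,1): →(5,1)(W) only, which is W, so L
(9,2): →(5,2)(W) only, which is W, so L
(9,8): →(5,8)(W), (9,5)(W), (9,4)(W), (9,3)(W) — all W, so L
Every other cell has at least one move into one of the L cells above, so it is W.
L cells per row: a=0: 4, a=1: 4, a=2: 4, a=3: 4, a=4: 3, a=5: 3, a=6: 3, a=7: 3, a=8: 4, a=9: 4; total 36.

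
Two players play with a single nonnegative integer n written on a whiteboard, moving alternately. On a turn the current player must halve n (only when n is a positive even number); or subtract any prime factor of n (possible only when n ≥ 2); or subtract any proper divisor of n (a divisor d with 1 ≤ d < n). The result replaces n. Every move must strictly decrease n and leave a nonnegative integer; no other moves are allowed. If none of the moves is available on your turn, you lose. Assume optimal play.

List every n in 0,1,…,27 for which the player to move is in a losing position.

Build the W/L table. Terminal = L. A non-terminal position is W if it has a move to some L; otherwise it is L.
n=0: no move → L
n=1: no move → L
n=2: →0(L), so W
n=3: →0(L), so W
n=4: →2(W), 3(W) — all W, so L
n=5: →0(L), so W
n=6: →4(L), so W
n=7: →0(L), so W
n=8: →4(L), so W
n=9: →6(W), 8(W) — all W, so L
n=10: →9(L), so W
n=11: →0(L), so W
n=12: →9(L), so W
n=13: →0(L), so W
n=14: →7(W), 12(W), 13(W) — all W, so L
n=15: →14(L), so W
n=16: →14(L), so W
n=17: →0(L), so W
n=18: →9(L), so W
n=19: →0(L), so W
n=20: →10(W), 15(W), 16(W), 18(W), 19(W) — all W, so L
n=21: →14(L), so W
n=22: →20(L), so W
n=23: →0(L), so W
n=24: →20(L), so W
n=25: →20(L), so W
n=26: →13(W), 24(W), 25(W) — all W, so L
n=27: →26(L), so W
Reading off the rows marked L gives the requested list; there are 7 such values of n.

0, 1, 4, 9, 14, 20, 26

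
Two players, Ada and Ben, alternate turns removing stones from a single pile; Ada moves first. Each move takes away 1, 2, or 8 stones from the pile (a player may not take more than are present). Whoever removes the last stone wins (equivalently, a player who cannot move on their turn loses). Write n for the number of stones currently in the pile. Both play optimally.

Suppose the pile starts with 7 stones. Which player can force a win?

Ada wins.

Compute win/loss labels from the base case upward. A position with no move is L. Any other position is W if it can reach an L in one move, else L.
n=0: no move → L
n=1: can move to 0, which is L ⇒ W
n=2: can move to 0, which is L ⇒ W
n=3: moves to 2(W), 1(W); every one is W ⇒ L
n=4: can move to 3, which is L ⇒ W
n=5: can move to 3, which is L ⇒ W
n=6: moves to 5(W), 4(W); every one is W ⇒ L
n=7: can move to 6, which is L ⇒ W
From 7 Ada can remove 1, leaving 6, reaching an L position.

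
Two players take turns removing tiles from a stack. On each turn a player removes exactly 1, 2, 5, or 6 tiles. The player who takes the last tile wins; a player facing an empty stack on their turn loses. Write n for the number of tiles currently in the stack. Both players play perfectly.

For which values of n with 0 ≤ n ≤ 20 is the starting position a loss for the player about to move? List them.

0, 3, 7, 10, 14, 17

Label each position W (a win for the player to move) or L (a loss). A position with no legal move is L; any other position is W exactly when some move reaches an L, and L when every move reaches a W.
n=0: no move → L
n=1: W (go to 0, an L position)
n=2: W (go to 0, an L position)
n=3: L (options 2(W), 1(W) are all W)
n=4: W (go to 3, an L position)
n=5: W (go to 3, an L position)
n=6: W (go to 0, an L position)
n=7: L (options 6(W), 5(W), 2(W), 1(W) are all W)
n=8: W (go to 7, an L position)
n=9: W (go to 7, an L position)
n=10: L (options 9(W), 8(W), 5(W), 4(W) are all W)
n=11: W (go to 10, an L position)
n=12: W (go to 10, an L position)
n=13: W (go to 7, an L position)
n=14: L (options 13(W), 12(W), 9(W), 8(W) are all W)
n=15: W (go to 14, an L position)
n=16: W (go to 14, an L position)
n=17: L (options 16(W), 15(W), 12(W), 11(W) are all W)
n=18: W (go to 17, an L position)
n=19: W (go to 17, an L position)
n=20: W (go to 14, an L position)
The losing starting values of n are exactly the entries labelled L in this table (6 of them).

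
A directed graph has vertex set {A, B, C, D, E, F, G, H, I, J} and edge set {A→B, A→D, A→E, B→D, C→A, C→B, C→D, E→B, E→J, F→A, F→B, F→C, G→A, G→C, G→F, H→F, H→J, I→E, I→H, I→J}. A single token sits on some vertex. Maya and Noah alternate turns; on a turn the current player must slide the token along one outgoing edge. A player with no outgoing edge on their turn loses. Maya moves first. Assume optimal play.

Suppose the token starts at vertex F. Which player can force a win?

Noah wins.

Classify positions by backward induction: terminal positions (no move available) are L. From any other position, the mover wins iff some move reaches an L.
Every edge goes from a vertex to one that appears earlier in the order J, D, B, E, A, C, F, H, G, I, so processing vertices in that order labels each vertex after all of its successors.
J: no outgoing edge → L
D: no outgoing edge → L
B: can move to D, which is L ⇒ W
E: can move to J, which is L ⇒ W
A: can move to D, which is L ⇒ W
C: can move to D, which is L ⇒ W
F: moves to C(W), A(W), B(W); every one is W ⇒ L
H: can move to F, which is L ⇒ W
G: can move to F, which is L ⇒ W
I: can move to J, which is L ⇒ W
Every move from F reaches a W position, so the mover loses.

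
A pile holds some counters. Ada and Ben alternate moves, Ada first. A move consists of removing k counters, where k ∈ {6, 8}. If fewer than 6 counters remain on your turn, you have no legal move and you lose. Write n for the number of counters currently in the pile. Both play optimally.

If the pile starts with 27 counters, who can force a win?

Work bottom-up. With no move the player to move loses. Otherwise the position is W if at least one move leads to an L position for the opponent, and L if every move leads to a W.
n=0: no move → L
n=1: no move → L
n=2: no move → L
n=3: no move → L
n=4: no move → L
n=5: no move → L
n=6: can move to 0, which is L ⇒ W
n=7: can move to 1, which is L ⇒ W
n=8: can move to 2, which is L ⇒ W
n=9: can move to 3, which is L ⇒ W
n=10: can move to 4, which is L ⇒ W
n=11: can move to 5, which is L ⇒ W
n=12: can move to 4, which is L ⇒ W
n=13: can move to 5, which is L ⇒ W
n=14: moves to 8(W), 6(W); every one is W ⇒ L
n=15: moves to 9(W), 7(W); every one is W ⇒ L
n=16: moves to 10(W), 8(W); every one is W ⇒ L
n=17: moves to 11(W), 9(W); every one is W ⇒ L
n=18: moves to 12(W), 10(W); every one is W ⇒ L
n=19: moves to 13(W), 11(W); every one is W ⇒ L
n=20: can move to 14, which is L ⇒ W
n=21: can move to 15, which is L ⇒ W
n=22: can move to 16, which is L ⇒ W
n=23: can move to 17, which is L ⇒ W
n=24: can move to 18, which is L ⇒ W
n=25: can move to 19, which is L ⇒ W
n=26: can move to 18, which is L ⇒ W
n=27: can move to 19, which is L ⇒ W
The starting position 27 is W: Ada should remove 8, leaving 19, handing over an L position.

Ada wins.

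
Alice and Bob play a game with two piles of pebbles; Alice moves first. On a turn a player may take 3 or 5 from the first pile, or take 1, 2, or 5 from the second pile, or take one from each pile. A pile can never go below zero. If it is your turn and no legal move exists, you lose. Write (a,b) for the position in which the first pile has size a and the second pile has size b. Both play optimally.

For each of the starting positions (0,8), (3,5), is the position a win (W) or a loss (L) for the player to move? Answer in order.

Compute win/loss labels from the base case upward. A position with no move is L. Any other position is W if it can reach an L in one move, else L.
No move ever increases a pile, so every position that can arise here has a ≤ 3 and b ≤ 8; it is enough to label the cells with 0 ≤ a ≤ 3 and 0 ≤ b ≤ 8.
Every move lowers a or b (never raises either), so fill the grid row by row in increasing a, and left to right within a row: each cell's successors are then already labelled.
      b=0  b=1  b=2  b=3  b=4  b=5  b=6  b=7  b=8
a=0:    L    W    W    L    W    W    L    W    W
a=1:    L    W    W    L    W    W    L    W    W
a=2:    L    W    W    L    W    W    L    W    W
a=3:    W    W    L    W    W    L    W    W    L
Cells with no legal move (terminal, hence L): (0,0), (1,0), (2,0).
The remaining L cells, each justified by listing all of its moves:
(0,3): only reaches (0,2)(W), (0,1)(W), all W → L
(0,6): only reaches (0,5)(W), (0,4)(W), (0,1)(W), all W → L
(1,3): only reaches (1,2)(W), (1,1)(W), (0,2)(W), all W → L
(1,6): only reaches (1,5)(W), (1,4)(W), (1,1)(W), (0,5)(W), all W → L
(2,3): only reaches (2,2)(W), (2,1)(W), (1,2)(W), all W → L
(2,6): only reaches (2,5)(W), (2,4)(W), (2,1)(W), (1,5)(W), all W → L
(3,2): only reaches (0,2)(W), (3,1)(W), (3,0)(W), (2,1)(W), all W → L
(3,5): only reaches (0,5)(W), (3,4)(W), (3,3)(W), (3,0)(W), (2,4)(W), all W → L
(3,8): only reaches (0,8)(W), (3,7)(W), (3,6)(W), (3,3)(W), (2,7)(W), all W → L
Every other cell has at least one move into one of the L cells above, so it is W.
(0,8): the move to (0,6) reaches an L cell, so W
(3,5): one of the L cells justified above, so L

(0,8): W, (3,5): L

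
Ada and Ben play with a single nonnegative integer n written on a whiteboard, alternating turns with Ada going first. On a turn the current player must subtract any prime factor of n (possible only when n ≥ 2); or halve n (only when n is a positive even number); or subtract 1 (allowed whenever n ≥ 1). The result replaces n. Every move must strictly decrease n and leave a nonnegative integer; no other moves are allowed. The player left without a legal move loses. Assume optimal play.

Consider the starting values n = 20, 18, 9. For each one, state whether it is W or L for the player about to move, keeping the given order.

20: L, 18: W, 9: L

Positions with no move are L. A position that does have a move is losing for the player to move precisely when every available move leads to a winning position for the opponent. Fill in the labels:
n=0: no move → L
n=1: W (go to 0, an L position)
n=2: W (go to 0, an L position)
n=3: W (go to 0, an L position)
n=4: L (options 2(W), 3(W) are all W)
n=5: W (go to 0, an L position)
n=6: W (go to 4, an L position)
n=7: W (go to 0, an L position)
n=8: W (go to 4, an L position)
n=9: L (options 6(W), 8(W) are all W)
n=10: W (go to 9, an L position)
n=11: W (go to 0, an L position)
n=12: W (go to 9, an L position)
n=13: W (go to 0, an L position)
n=14: L (options 7(W), 12(W), 13(W) are all W)
n=15: W (go to 14, an L position)
n=16: W (go to 14, an L position)
n=17: W (go to 0, an L position)
n=18: W (go to 9, an L position)
n=19: W (go to 0, an L position)
n=20: L (options 10(W), 15(W), 18(W), 19(W) are all W)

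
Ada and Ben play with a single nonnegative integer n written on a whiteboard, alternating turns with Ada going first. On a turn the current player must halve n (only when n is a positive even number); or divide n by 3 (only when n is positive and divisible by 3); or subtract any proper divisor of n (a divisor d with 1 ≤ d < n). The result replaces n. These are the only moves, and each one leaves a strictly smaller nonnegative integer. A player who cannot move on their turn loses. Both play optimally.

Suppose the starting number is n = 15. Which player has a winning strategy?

Ben wins.

Positions with no move are L. A position that does have a move is losing for the player to move precisely when every available move leads to a winning position for the opponent. Fill in the labels:
n=0: no move → L
n=1: no move → L
n=2: reaches L-position 1 → W
n=3: reaches L-position 1 → W
n=4: only reaches 2(W), 3(W), all W → L
n=5: reaches L-position 4 → W
n=6: reaches L-position 4 → W
n=7: only reaches 6(W), which is W → L
n=8: reaches L-position 4 → W
n=9: only reaches 3(W), 6(W), 8(W), all W → L
n=10: reaches L-position 9 → W
n=11: only reaches 10(W), which is W → L
n=12: reaches L-position 4 → W
n=13: only reaches 12(W), which is W → L
n=14: reaches L-position 7 → W
n=15: only reaches 5(W), 10(W), 12(W), 14(W), all W → L
Every move from 15 reaches a W position, so the mover loses.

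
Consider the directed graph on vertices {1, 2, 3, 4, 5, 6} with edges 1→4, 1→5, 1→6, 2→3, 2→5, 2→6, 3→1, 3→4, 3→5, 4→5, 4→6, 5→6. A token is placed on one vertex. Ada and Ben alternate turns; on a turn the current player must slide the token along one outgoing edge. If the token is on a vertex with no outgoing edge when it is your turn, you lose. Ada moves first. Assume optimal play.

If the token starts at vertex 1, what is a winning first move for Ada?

Move to 6.

Compute win/loss labels from the base case upward. A position with no move is L. Any other position is W if it can reach an L in one move, else L.
Every edge goes from a vertex to one that appears earlier in the order 6, 5, 4, 1, 3, 2, so processing vertices in that order labels each vertex after all of its successors.
6: no outgoing edge → L
5: reaches L-position 6 → W
4: reaches L-position 6 → W
1: reaches L-position 6 → W
3: only reaches 1(W), 4(W), 5(W), all W → L
2: reaches L-position 3 → W
From 1, the L positions reachable in one move are: 6.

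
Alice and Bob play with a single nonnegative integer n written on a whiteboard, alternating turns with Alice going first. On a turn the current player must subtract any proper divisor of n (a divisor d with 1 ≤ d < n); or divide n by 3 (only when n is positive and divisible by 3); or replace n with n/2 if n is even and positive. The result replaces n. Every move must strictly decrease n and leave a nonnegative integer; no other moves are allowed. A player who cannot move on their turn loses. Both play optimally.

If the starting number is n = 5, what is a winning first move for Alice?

Work bottom-up. With no move the player to move loses. Otherwise the position is W if at least one move leads to an L position for the opponent, and L if every move leads to a W.
n=0: no move → L
n=1: no move → L
n=2: reaches L-position 1 → W
n=3: reaches L-position 1 → W
n=4: only reaches 2(W), 3(W), all W → L
n=5: reaches L-position 4 → W
From 5, the L positions reachable in one move are: 4.

Move to 4.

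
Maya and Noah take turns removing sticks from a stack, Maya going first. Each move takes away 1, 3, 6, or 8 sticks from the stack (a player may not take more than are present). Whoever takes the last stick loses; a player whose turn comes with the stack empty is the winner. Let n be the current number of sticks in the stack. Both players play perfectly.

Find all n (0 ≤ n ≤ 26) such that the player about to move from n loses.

1, 3, 5, 10, 12, 14, 19, 21, 23

Positions with no move are W. A position that does have a move is losing for the player to move precisely when every available move leads to a winning position for the opponent. Fill in the labels:
n=0: no move; the opponent has just taken the last stick and therefore loses → W
n=1: the only move is to 0(W), a W ⇒ L
n=2: can move to 1, which is L ⇒ W
n=3: moves to 2(W), 0(W); every one is W ⇒ L
n=4: can move to 3, which is L ⇒ W
n=5: moves to 4(W), 2(W); every one is W ⇒ L
n=6: can move to 5, which is L ⇒ W
n=7: can move to 1, which is L ⇒ W
n=8: can move to 5, which is L ⇒ W
n=9: can move to 3, which is L ⇒ W
n=10: moves to 9(W), 7(W), 4(W), 2(W); every one is W ⇒ L
n=11: can move to 10, which is L ⇒ W
n=12: moves to 11(W), 9(W), 6(W), 4(W); every one is W ⇒ L
n=13: can move to 12, which is L ⇒ W
n=14: moves to 13(W), 11(W), 8(W), 6(W); every one is W ⇒ L
n=15: can move to 14, which is L ⇒ W
n=16: can move to 10, which is L ⇒ W
n=17: can move to 14, which is L ⇒ W
n=18: can move to 12, which is L ⇒ W
n=19: moves to 18(W), 16(W), 13(W), 11(W); every one is W ⇒ L
n=20: can move to 19, which is L ⇒ W
n=21: moves to 20(W), 18(W), 15(W), 13(W); every one is W ⇒ L
n=22: can move to 21, which is L ⇒ W
n=23: moves to 22(W), 20(W), 17(W), 15(W); every one is W ⇒ L
n=24: can move to 23, which is L ⇒ W
n=25: can move to 19, which is L ⇒ W
n=26: can move to 23, which is L ⇒ W
The losing starting values of n are exactly the entries labelled L in this table (9 of them).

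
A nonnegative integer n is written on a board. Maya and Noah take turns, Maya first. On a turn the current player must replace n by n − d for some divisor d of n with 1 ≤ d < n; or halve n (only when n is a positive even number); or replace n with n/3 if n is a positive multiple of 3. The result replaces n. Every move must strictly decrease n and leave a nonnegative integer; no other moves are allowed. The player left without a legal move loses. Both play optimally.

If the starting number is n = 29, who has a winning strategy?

Maya wins.

Positions with no move are L. A position that does have a move is losing for the player to move precisely when every available move leads to a winning position for the opponent. Fill in the labels:
n=0: no move → L
n=1: no move → L
n=2: reaches L-position 1 → W
n=3: reaches L-position 1 → W
n=4: only reaches 2(W), 3(W), all W → L
n=5: reaches L-position 4 → W
n=6: reaches L-position 4 → W
n=7: only reaches 6(W), which is W → L
n=8: reaches L-position 4 → W
n=9: only reaches 3(W), 6(W), 8(W), all W → L
n=10: reaches L-position 9 → W
n=11: only reaches 10(W), which is W → L
n=12: reaches L-position 4 → W
n=13: only reaches 12(W), which is W → L
n=14: reaches L-position 7 → W
n=15: only reaches 5(W), 10(W), 12(W), 14(W), all W → L
n=16: reaches L-position 15 → W
n=17: only reaches 16(W), which is W → L
n=18: reaches L-position 9 → W
n=19: only reaches 18(W), which is W → L
n=20: reaches L-position 15 → W
n=21: reaches L-position 7 → W
n=22: reaches L-position 11 → W
n=23: only reaches 22(W), which is W → L
n=24: reaches L-position 23 → W
n=25: only reaches 20(W), 24(W), all W → L
n=26: reaches L-position 13 → W
n=27: reaches L-position 9 → W
n=28: only reaches 14(W), 21(W), 24(W), 26(W), 27(W), all W → L
n=29: reaches L-position 28 → W
From 29 Maya can move to 28, reaching an L position.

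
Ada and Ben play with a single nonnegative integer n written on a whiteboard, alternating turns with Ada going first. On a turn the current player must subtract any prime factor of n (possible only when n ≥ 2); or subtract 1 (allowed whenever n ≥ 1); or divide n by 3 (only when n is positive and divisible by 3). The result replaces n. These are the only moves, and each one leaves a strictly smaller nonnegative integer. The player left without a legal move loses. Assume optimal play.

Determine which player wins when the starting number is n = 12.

Ada wins.

Label each position W (a win for the player to move) or L (a loss). A position with no legal move is L; any other position is W exactly when some move reaches an L, and L when every move reaches a W.
n=0: no move → L
n=1: →0(L), so W
n=2: →0(L), so W
n=3: →0(L), so W
n=4: →2(W), 3(W) — all W, so L
n=5: →0(L), so W
n=6: →4(L), so W
n=7: →0(L), so W
n=8: →6(W), 7(W) — all W, so L
n=9: →8(L), so W
n=10: →8(L), so W
n=11: →0(L), so W
n=12: →4(L), so W
From 12 Ada can move to 4, reaching an L position.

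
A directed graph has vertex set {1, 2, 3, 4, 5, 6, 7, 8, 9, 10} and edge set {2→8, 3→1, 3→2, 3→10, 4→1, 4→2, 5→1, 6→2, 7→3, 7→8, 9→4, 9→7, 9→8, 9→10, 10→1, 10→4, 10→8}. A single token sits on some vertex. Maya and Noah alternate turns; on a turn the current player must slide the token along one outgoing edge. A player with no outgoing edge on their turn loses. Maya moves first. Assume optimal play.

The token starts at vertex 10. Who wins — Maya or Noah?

Maya wins.

Work bottom-up. With no move the player to move loses. Otherwise the position is W if at least one move leads to an L position for the opponent, and L if every move leads to a W.
Every edge goes from a vertex to one that appears earlier in the order 1, 8, 5, 2, 4, 10, 3, 7, 6, 9, so processing vertices in that order labels each vertex after all of its successors.
1: no outgoing edge → L
8: no outgoing edge → L
5: can move to 1, which is L ⇒ W
2: can move to 8, which is L ⇒ W
4: can move to 1, which is L ⇒ W
10: can move to 8, which is L ⇒ W
3: can move to 1, which is L ⇒ W
7: can move to 8, which is L ⇒ W
6: the only move is to 2(W), a W ⇒ L
9: can move to 8, which is L ⇒ W
The starting position 10 is W: Maya should move to 8, handing over an L position.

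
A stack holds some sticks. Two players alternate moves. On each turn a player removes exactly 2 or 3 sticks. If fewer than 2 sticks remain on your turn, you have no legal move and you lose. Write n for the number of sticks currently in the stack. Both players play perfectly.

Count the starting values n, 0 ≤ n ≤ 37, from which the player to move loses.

Compute win/loss labels from the base case upward. A position with no move is L. Any other position is W if it can reach an L in one move, else L.
n=0: no move → L
n=1: no move → L
n=2: reaches L-position 0 → W
n=3: reaches L-position 1 → W
n=4: reaches L-position 1 → W
n=5: only reaches 3(W), 2(W), all W → L
n=6: only reaches 4(W), 3(W), all W → L
n=7: reaches L-position 5 → W
n=8: reaches L-position 6 → W
n=9: reaches L-position 6 → W
n=10: only reaches 8(W), 7(W), all W → L
n=11: only reaches 9(W), 8(W), all W → L
n=12: reaches L-position 10 → W
n=13: reaches L-position 11 → W
n=14: reaches L-position 11 → W
n=15: only reaches 13(W), 12(W), all W → L
n=16: only reaches 14(W), 13(W), all W → L
n=17: reaches L-position 15 → W
n=18: reaches L-position 16 → W
n=19: reaches L-position 16 → W
n=20: only reaches 18(W), 17(W), all W → L
n=21: only reaches 19(W), 18(W), all W → L
n=22: reaches L-position 20 → W
n=23: reaches L-position 21 → W
n=24: reaches L-position 21 → W
n=25: only reaches 23(W), 22(W), all W → L
n=26: only reaches 24(W), 23(W), all W → L
n=27: reaches L-position 25 → W
n=28: reaches L-position 26 → W
n=29: reaches L-position 26 → W
n=30: only reaches 28(W), 27(W), all W → L
n=31: only reaches 29(W), 28(W), all W → L
n=32: reaches L-position 30 → W
n=33: reaches L-position 31 → W
n=34: reaches L-position 31 → W
n=35: only reaches 33(W), 32(W), all W → L
n=36: only reaches 34(W), 33(W), all W → L
n=37: reaches L-position 35 → W
L entries with 0 ≤ n ≤ 37: n = 0, 1, 5, 6, 10, 11, 15, 16, 20, 21, 25, 26, 30, 31, 35, 36; that makes 16.

16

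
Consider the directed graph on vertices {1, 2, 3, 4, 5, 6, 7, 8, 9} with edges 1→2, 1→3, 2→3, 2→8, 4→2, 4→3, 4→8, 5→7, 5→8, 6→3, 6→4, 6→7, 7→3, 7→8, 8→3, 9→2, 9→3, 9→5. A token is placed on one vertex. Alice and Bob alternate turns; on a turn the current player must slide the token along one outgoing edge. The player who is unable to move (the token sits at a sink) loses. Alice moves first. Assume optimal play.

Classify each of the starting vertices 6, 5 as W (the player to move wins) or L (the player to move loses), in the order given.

Label each position W (a win for the player to move) or L (a loss). A position with no legal move is L; any other position is W exactly when some move reaches an L, and L when every move reaches a W.
Every edge goes from a vertex to one that appears earlier in the order 3, 8, 2, 4, 7, 5, 6, 1, 9, so processing vertices in that order labels each vertex after all of its successors.
3: no outgoing edge → L
8: can move to 3, which is L ⇒ W
2: can move to 3, which is L ⇒ W
4: can move to 3, which is L ⇒ W
7: can move to 3, which is L ⇒ W
5: moves to 7(W), 8(W); every one is W ⇒ L
6: can move to 3, which is L ⇒ W
1: can move to 3, which is L ⇒ W
9: can move to 5, which is L ⇒ W

6: W, 5: L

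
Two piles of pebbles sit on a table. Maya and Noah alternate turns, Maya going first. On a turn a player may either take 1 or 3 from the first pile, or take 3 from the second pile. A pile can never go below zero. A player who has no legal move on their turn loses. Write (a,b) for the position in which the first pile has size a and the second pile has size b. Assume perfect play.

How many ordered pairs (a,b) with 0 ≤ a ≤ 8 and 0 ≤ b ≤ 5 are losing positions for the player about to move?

27

Classify positions by backward induction: terminal positions (no move available) are L. From any other position, the mover wins iff some move reaches an L.
Every move lowers a or b (never raises either), so fill the grid row by row in increasing a, and left to right within a row: each cell's successors are then already labelled.
      b=0  b=1  b=2  b=3  b=4  b=5
a=0:    L    L    L    W    W    W
a=1:    W    W    W    L    L    L
a=2:    L    L    L    W    W    W
a=3:    W    W    W    L    L    L
a=4:    L    L    L    W    W    W
a=5:    W    W    W    L    L    L
a=6:    L    L    L    W    W    W
a=7:    W    W    W    L    L    L
a=8:    L    L    L    W    W    W
Cells with no legal move (terminal, hence L): (0,0), (0,1), (0,2).
The remaining L cells, each justified by listing all of its moves:
(1,3): moves to (0,3)(W), (1,0)(W); every one is W ⇒ L
(1,4): moves to (0,4)(W), (1,1)(W); every one is W ⇒ L
(1,5): moves to (0,5)(W), (1,2)(W); every one is W ⇒ L
(2,0): the only move is to (1,0)(W), a W ⇒ L
(2,1): the only move is to (1,1)(W), a W ⇒ L
(2,2): the only move is to (1,2)(W), a W ⇒ L
(3,3): moves to (2,3)(W), (0,3)(W), (3,0)(W); every one is W ⇒ L
(3,4): moves to (2,4)(W), (0,4)(W), (3,1)(W); every one is W ⇒ L
(3,5): moves to (2,5)(W), (0,5)(W), (3,2)(W); every one is W ⇒ L
(4,0): moves to (3,0)(W), (1,0)(W); every one is W ⇒ L
(4,1): moves to (3,1)(W), (1,1)(W); every one is W ⇒ L
(4,2): moves to (3,2)(W), (1,2)(W); every one is W ⇒ L
(5,3): moves to (4,3)(W), (2,3)(W), (5,0)(W); every one is W ⇒ L
(5,4): moves to (4,4)(W), (2,4)(W), (5,1)(W); every one is W ⇒ L
(5,5): moves to (4,5)(W), (2,5)(W), (5,2)(W); every one is W ⇒ L
(6,0): moves to (5,0)(W), (3,0)(W); every one is W ⇒ L
(6,1): moves to (5,1)(W), (3,1)(W); every one is W ⇒ L
(6,2): moves to (5,2)(W), (3,2)(W); every one is W ⇒ L
(7,3): moves to (6,3)(W), (4,3)(W), (7,0)(W); every one is W ⇒ L
(7,4): moves to (6,4)(W), (4,4)(W), (7,1)(W); every one is W ⇒ L
(7,5): moves to (6,5)(W), (4,5)(W), (7,2)(W); every one is W ⇒ L
(8,0): moves to (7,0)(W), (5,0)(W); every one is W ⇒ L
(8,1): moves to (7,1)(W), (5,1)(W); every one is W ⇒ L
(8,2): moves to (7,2)(W), (5,2)(W); every one is W ⇒ L
Every other cell has at least one move into one of the L cells above, so it is W.
L cells per row: a=0: 3, a=1: 3, a=2: 3, a=3: 3, a=4: 3, a=5: 3, a=6: 3, a=7: 3, a=8: 3; total 27.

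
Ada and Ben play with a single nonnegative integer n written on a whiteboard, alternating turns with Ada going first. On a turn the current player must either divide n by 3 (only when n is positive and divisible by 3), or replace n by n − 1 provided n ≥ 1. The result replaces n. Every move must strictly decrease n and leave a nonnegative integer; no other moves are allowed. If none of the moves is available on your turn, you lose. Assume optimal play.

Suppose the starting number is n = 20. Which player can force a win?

Positions with no move are L. A position that does have a move is losing for the player to move precisely when every available move leads to a winning position for the opponent. Fill in the labels:
n=0: no move → L
n=1: reaches L-position 0 → W
n=2: only reaches 1(W), which is W → L
n=3: reaches L-position 2 → W
n=4: only reaches 3(W), which is W → L
n=5: reaches L-position 4 → W
n=6: reaches L-position 2 → W
n=7: only reaches 6(W), which is W → L
n=8: reaches L-position 7 → W
n=9: only reaches 3(W), 8(W), all W → L
n=10: reaches L-position 9 → W
n=11: only reaches 10(W), which is W → L
n=12: reaches L-position 4 → W
n=13: only reaches 12(W), which is W → L
n=14: reaches L-position 13 → W
n=15: only reaches 5(W), 14(W), all W → L
n=16: reaches L-position 15 → W
n=17: only reaches 16(W), which is W → L
n=18: reaches L-position 17 → W
n=19: only reaches 18(W), which is W → L
n=20: reaches L-position 19 → W
From 20 Ada can move to 19, reaching an L position.

Ada wins.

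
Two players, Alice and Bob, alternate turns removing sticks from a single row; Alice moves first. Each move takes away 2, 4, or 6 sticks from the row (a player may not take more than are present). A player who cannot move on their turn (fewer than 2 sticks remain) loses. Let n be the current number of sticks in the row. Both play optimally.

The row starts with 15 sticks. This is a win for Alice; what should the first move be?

Build the W/L table. Terminal = L. A non-terminal position is W if it has a move to some L; otherwise it is L.
n=0: no move → L
n=1: no move → L
n=2: →0(L), so W
n=3: →1(L), so W
n=4: →0(L), so W
n=5: →1(L), so W
n=6: →0(L), so W
n=7: →1(L), so W
n=8: →6(W), 4(W), 2(W) — all W, so L
n=9: →7(W), 5(W), 3(W) — all W, so L
n=10: →8(L), so W
n=11: →9(L), so W
n=12: →8(L), so W
n=13: →9(L), so W
n=14: →8(L), so W
n=15: →9(L), so W
From 15, the L positions reachable in one move are: 9.

Remove 6, leaving 9.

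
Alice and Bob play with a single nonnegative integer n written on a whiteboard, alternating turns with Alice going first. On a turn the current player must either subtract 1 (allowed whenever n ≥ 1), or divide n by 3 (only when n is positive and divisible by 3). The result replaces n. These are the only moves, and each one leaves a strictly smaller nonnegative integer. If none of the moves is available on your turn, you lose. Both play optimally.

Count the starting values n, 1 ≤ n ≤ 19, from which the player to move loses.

Positions with no move are L. A position that does have a move is losing for the player to move precisely when every available move leads to a winning position for the opponent. Fill in the labels:
n=0: no move → L
n=1: can move to 0, which is L ⇒ W
n=2: the only move is to 1(W), a W ⇒ L
n=3: can move to 2, which is L ⇒ W
n=4: the only move is to 3(W), a W ⇒ L
n=5: can move to 4, which is L ⇒ W
n=6: can move to 2, which is L ⇒ W
n=7: the only move is to 6(W), a W ⇒ L
n=8: can move to 7, which is L ⇒ W
n=9: moves to 3(W), 8(W); every one is W ⇒ L
n=10: can move to 9, which is L ⇒ W
n=11: the only move is to 10(W), a W ⇒ L
n=12: can move to 4, which is L ⇒ W
n=13: the only move is to 12(W), a W ⇒ L
n=14: can move to 13, which is L ⇒ W
n=15: moves to 5(W), 14(W); every one is W ⇒ L
n=16: can move to 15, which is L ⇒ W
n=17: the only move is to 16(W), a W ⇒ L
n=18: can move to 17, which is L ⇒ W
n=19: the only move is to 18(W), a W ⇒ L
L entries with 1 ≤ n ≤ 19 (n=0 is outside the asked range and is not counted): n = 2, 4, 7, 9, 11, 13, 15, 17, 19; that makes 9.

9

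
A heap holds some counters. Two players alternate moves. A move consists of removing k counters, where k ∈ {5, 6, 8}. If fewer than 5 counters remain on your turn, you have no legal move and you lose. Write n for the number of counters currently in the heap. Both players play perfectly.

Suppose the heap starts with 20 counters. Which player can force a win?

Build the W/L table. Terminal = L. A non-terminal position is W if it has a move to some L; otherwise it is L.
n=0: no move → L
n=1: no move → L
n=2: no move → L
n=3: no move → L
n=4: no move → L
n=5: W (go to 0, an L position)
n=6: W (go to 1, an L position)
n=7: W (go to 2, an L position)
n=8: W (go to 3, an L position)
n=9: W (go to 4, an L position)
n=10: W (go to 4, an L position)
n=11: W (go to 3, an L position)
n=12: W (go to 4, an L position)
n=13: L (options 8(W), 7(W), 5(W) are all W)
n=14: L (options 9(W), 8(W), 6(W) are all W)
n=15: L (options 10(W), 9(W), 7(W) are all W)
n=16: L (options 11(W), 10(W), 8(W) are all W)
n=17: L (options 12(W), 11(W), 9(W) are all W)
n=18: W (go to 13, an L position)
n=19: W (go to 14, an L position)
n=20: W (go to 15, an L position)
From 20 the player to move can remove 5, leaving 15, reaching an L position.

The first player wins.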